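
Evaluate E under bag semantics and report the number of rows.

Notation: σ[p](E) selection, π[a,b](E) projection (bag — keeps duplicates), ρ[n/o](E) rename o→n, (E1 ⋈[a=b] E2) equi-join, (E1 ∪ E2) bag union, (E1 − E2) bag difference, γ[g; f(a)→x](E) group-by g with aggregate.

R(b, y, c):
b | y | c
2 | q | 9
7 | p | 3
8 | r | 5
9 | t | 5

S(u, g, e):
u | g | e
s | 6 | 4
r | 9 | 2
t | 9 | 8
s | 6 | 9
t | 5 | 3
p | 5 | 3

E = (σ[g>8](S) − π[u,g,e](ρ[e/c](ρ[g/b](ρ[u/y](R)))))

Subexpression sizes:
  S → 6
  σ[g>8](S) → 2
  R → 4
  ρ[u/y](R) → 4
  ρ[g/b](ρ[u/y](R)) → 4
  ρ[e/c](ρ[g/b](ρ[u/y](R))) → 4
  π[u,g,e](ρ[e/c](ρ[g/b](ρ[u/y](R)))) → 4
  (σ[g>8](S) − π[u,g,e](ρ[e/c](ρ[g/b](ρ[u/y](R))))) → 2

|E| = 2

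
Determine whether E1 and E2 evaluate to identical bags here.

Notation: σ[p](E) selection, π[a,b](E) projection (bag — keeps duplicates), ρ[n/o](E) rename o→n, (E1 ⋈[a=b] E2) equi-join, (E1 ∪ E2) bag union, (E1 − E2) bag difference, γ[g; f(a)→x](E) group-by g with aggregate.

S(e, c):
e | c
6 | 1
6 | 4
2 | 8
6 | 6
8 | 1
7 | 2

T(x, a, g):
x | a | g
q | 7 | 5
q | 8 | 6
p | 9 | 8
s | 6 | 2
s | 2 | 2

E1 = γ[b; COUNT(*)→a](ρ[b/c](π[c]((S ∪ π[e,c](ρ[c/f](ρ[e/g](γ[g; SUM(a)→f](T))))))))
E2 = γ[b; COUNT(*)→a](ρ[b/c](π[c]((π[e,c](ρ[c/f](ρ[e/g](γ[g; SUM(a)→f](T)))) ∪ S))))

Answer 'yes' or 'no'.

E1 stepwise |·|:
  S → 6
  T → 5
  γ[g; SUM(a)→f](T) → 4
  ρ[e/g](γ[g; SUM(a)→f](T)) → 4
  ρ[c/f](ρ[e/g](γ[g; SUM(a)→f](T))) → 4
  π[e,c](ρ[c/f](ρ[e/g](γ[g; SUM(a)→f](T)))) → 4
  (S ∪ π[e,c](ρ[c/f](ρ[e/g](γ[g; SUM(a)→f](T))))) → 10
  π[c]((S ∪ π[e,c](ρ[c/f](ρ[e/g](γ[g; SUM(a)→f](T)))))) → 10
  ρ[b/c](π[c]((S ∪ π[e,c](ρ[c/f](ρ[e/g](γ[g; SUM(a)→f](T))))))) → 10
  γ[b; COUNT(*)→a](ρ[b/c](π[c]((S ∪ π[e,c](ρ[c/f](ρ[e/g](γ[g; SUM(a)→f](T)))))))) → 7
E2 stepwise |·|:
  T → 5
  γ[g; SUM(a)→f](T) → 4
  ρ[e/g](γ[g; SUM(a)→f](T)) → 4
  ρ[c/f](ρ[e/g](γ[g; SUM(a)→f](T))) → 4
  π[e,c](ρ[c/f](ρ[e/g](γ[g; SUM(a)→f](T)))) → 4
  S → 6
  (π[e,c](ρ[c/f](ρ[e/g](γ[g; SUM(a)→f](T)))) ∪ S) → 10
  π[c]((π[e,c](ρ[c/f](ρ[e/g](γ[g; SUM(a)→f](T)))) ∪ S)) → 10
  ρ[b/c](π[c]((π[e,c](ρ[c/f](ρ[e/g](γ[g; SUM(a)→f](T)))) ∪ S))) → 10
  γ[b; COUNT(*)→a](ρ[b/c](π[c]((π[e,c](ρ[c/f](ρ[e/g](γ[g; SUM(a)→f](T)))) ∪ S)))) → 7

E1 and E2 produce the same multiset:
b | a
1 | 2
2 | 1
4 | 1
6 | 1
7 | 1
8 | 3
9 | 1

yes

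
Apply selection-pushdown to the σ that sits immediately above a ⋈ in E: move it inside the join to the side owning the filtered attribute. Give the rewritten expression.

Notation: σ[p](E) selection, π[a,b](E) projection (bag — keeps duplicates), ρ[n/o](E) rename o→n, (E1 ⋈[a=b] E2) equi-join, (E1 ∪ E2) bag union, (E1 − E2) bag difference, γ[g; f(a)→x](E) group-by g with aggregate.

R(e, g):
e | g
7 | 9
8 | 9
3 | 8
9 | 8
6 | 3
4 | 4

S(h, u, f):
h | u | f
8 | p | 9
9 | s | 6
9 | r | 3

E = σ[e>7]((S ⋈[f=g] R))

σ filters on e, owned by the right side.
E' = (S ⋈[f=g] σ[e>7](R))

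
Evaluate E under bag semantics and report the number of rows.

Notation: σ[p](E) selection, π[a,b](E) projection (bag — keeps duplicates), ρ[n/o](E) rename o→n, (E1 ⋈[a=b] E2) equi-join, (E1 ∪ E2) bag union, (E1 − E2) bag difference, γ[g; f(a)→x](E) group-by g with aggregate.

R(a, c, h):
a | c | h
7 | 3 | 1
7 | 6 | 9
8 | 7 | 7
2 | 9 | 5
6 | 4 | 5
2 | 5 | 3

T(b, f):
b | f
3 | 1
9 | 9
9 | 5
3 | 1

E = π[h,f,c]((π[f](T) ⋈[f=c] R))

Subexpression sizes:
  T → 4
  π[f](T) → 4
  R → 6
  (π[f](T) ⋈[f=c] R) → 2
  π[h,f,c]((π[f](T) ⋈[f=c] R)) → 2

|E| = 2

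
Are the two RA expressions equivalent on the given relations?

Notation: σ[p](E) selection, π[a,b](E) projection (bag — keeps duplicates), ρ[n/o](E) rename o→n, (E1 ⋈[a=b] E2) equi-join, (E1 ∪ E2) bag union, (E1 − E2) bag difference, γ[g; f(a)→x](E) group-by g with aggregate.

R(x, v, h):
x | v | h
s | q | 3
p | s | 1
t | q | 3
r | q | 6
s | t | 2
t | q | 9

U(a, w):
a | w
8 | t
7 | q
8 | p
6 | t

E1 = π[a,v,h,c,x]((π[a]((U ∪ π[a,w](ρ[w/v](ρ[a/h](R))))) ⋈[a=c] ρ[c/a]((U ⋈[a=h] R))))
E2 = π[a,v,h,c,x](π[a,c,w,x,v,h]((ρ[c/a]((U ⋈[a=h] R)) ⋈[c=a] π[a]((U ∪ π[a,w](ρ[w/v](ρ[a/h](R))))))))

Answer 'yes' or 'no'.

E1 per-node cardinality:
  U → 4
  R → 6
  ρ[a/h](R) → 6
  ρ[w/v](ρ[a/h](R)) → 6
  π[a,w](ρ[w/v](ρ[a/h](R))) → 6
  (U ∪ π[a,w](ρ[w/v](ρ[a/h](R)))) → 10
  π[a]((U ∪ π[a,w](ρ[w/v](ρ[a/h](R))))) → 10
  U → 4
  R → 6
  (U ⋈[a=h] R) → 1
  ρ[c/a]((U ⋈[a=h] R)) → 1
  (π[a]((U ∪ π[a,w](ρ[w/v](ρ[a/h](R))))) ⋈[a=c] ρ[c/a]((U ⋈[a=h] R))) → 2
  π[a,v,h,c,x]((π[a]((U ∪ π[a,w](ρ[w/v](ρ[a/h](R))))) ⋈[a=c] ρ[c/a]((U ⋈[a=h] R)))) → 2
E2 per-node cardinality:
  U → 4
  R → 6
  (U ⋈[a=h] R) → 1
  ρ[c/a]((U ⋈[a=h] R)) → 1
  U → 4
  R → 6
  ρ[a/h](R) → 6
  ρ[w/v](ρ[a/h](R)) → 6
  π[a,w](ρ[w/v](ρ[a/h](R))) → 6
  (U ∪ π[a,w](ρ[w/v](ρ[a/h](R)))) → 10
  π[a]((U ∪ π[a,w](ρ[w/v](ρ[a/h](R))))) → 10
  (ρ[c/a]((U ⋈[a=h] R)) ⋈[c=a] π[a]((U ∪ π[a,w](ρ[w/v](ρ[a/h](R)))))) → 2
  π[a,c,w,x,v,h]((ρ[c/a]((U ⋈[a=h] R)) ⋈[c=a] π[a]((U ∪ π[a,w](ρ[w/v](ρ[a/h](R))))))) → 2
  π[a,v,h,c,x](π[a,c,w,x,v,h]((ρ[c/a]((U ⋈[a=h] R)) ⋈[c=a] π[a]((U ∪ π[a,w](ρ[w/v](ρ[a/h](R)))))))) → 2

E1 and E2 produce the same multiset:
a | v | h | c | x
6 | q | 6 | 6 | r
6 | q | 6 | 6 | r

yes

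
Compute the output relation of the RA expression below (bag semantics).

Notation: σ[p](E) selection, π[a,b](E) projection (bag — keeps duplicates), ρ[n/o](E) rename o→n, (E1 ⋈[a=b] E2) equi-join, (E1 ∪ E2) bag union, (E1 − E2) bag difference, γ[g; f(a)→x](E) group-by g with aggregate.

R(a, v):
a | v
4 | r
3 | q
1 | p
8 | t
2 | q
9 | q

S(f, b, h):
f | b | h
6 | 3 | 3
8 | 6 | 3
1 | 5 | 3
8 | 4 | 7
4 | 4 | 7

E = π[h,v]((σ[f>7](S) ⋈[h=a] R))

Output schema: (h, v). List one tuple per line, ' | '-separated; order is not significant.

Row counts bottom-up:
  S → 5
  σ[f>7](S) → 2
  R → 6
  (σ[f>7](S) ⋈[h=a] R) → 1
  π[h,v]((σ[f>7](S) ⋈[h=a] R)) → 1

== RESULT ==
h | v
3 | q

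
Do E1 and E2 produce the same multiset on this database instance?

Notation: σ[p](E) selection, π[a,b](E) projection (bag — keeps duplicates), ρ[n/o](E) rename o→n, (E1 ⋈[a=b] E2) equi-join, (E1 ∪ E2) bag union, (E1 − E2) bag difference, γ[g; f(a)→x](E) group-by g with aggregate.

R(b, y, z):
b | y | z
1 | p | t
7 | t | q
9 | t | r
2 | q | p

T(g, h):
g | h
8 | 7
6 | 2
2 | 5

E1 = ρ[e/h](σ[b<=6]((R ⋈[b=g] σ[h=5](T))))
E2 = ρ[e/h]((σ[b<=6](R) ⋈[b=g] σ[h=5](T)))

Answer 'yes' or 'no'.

E1 subexpression sizes:
  R → 4
  T → 3
  σ[h=5](T) → 1
  (R ⋈[b=g] σ[h=5](T)) → 1
  σ[b<=6]((R ⋈[b=g] σ[h=5](T))) → 1
  ρ[e/h](σ[b<=6]((R ⋈[b=g] σ[h=5](T)))) → 1
E2 subexpression sizes:
  R → 4
  σ[b<=6](R) → 2
  T → 3
  σ[h=5](T) → 1
  (σ[b<=6](R) ⋈[b=g] σ[h=5](T)) → 1
  ρ[e/h]((σ[b<=6](R) ⋈[b=g] σ[h=5](T))) → 1

E1 and E2 produce the same multiset:
b | y | z | g | e
2 | q | p | 2 | 5

yes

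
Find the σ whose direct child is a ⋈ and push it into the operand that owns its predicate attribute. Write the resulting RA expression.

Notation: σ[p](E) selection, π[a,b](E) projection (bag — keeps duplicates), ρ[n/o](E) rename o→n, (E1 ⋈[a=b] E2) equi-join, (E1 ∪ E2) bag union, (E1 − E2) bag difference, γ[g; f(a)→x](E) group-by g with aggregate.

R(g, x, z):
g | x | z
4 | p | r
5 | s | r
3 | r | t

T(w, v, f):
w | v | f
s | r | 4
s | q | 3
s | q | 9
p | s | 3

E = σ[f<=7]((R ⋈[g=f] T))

σ filters on f, owned by the right side.
E' = (R ⋈[g=f] σ[f<=7](T))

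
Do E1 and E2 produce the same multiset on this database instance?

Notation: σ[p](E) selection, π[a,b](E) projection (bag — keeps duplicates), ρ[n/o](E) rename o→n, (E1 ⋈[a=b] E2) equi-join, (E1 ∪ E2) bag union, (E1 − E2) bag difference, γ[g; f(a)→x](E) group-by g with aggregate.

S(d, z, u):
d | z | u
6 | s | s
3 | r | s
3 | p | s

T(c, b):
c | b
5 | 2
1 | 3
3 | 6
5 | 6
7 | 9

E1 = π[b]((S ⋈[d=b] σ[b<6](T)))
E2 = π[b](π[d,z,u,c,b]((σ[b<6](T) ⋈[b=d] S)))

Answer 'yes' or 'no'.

E1 per-node cardinality:
  S → 3
  T → 5
  σ[b<6](T) → 2
  (S ⋈[d=b] σ[b<6](T)) → 2
  π[b]((S ⋈[d=b] σ[b<6](T))) → 2
E2 per-node cardinality:
  T → 5
  σ[b<6](T) → 2
  S → 3
  (σ[b<6](T) ⋈[b=d] S) → 2
  π[d,z,u,c,b]((σ[b<6](T) ⋈[b=d] S)) → 2
  π[b](π[d,z,u,c,b]((σ[b<6](T) ⋈[b=d] S))) → 2

E1 and E2 produce the same multiset:
b
3
3

yes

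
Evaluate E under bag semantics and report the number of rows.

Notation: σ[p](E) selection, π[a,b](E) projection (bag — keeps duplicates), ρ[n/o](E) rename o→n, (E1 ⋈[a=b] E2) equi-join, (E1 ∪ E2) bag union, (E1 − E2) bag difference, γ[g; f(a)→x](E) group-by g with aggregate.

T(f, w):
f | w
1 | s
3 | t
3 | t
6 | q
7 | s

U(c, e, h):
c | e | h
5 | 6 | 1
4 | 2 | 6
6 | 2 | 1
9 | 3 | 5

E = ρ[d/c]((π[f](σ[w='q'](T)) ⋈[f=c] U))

Subexpression sizes:
  T → 5
  σ[w='q'](T) → 1
  π[f](σ[w='q'](T)) → 1
  U → 4
  (π[f](σ[w='q'](T)) ⋈[f=c] U) → 1
  ρ[d/c]((π[f](σ[w='q'](T)) ⋈[f=c] U)) → 1

|E| = 1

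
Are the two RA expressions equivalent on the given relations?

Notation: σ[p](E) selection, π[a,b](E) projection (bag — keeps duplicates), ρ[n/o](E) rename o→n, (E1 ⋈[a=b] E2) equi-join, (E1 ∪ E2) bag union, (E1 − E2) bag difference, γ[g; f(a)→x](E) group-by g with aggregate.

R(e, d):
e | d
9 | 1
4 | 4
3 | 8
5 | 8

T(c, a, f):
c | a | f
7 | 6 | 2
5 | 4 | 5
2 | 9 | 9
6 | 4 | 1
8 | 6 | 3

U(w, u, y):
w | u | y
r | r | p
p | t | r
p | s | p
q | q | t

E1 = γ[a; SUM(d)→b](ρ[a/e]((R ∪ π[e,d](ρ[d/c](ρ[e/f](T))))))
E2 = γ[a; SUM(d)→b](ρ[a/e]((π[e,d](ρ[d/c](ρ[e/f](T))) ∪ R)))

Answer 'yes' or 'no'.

E1 per-node cardinality:
  R → 4
  T → 5
  ρ[e/f](T) → 5
  ρ[d/c](ρ[e/f](T)) → 5
  π[e,d](ρ[d/c](ρ[e/f](T))) → 5
  (R ∪ π[e,d](ρ[d/c](ρ[e/f](T)))) → 9
  ρ[a/e]((R ∪ π[e,d](ρ[d/c](ρ[e/f](T))))) → 9
  γ[a; SUM(d)→b](ρ[a/e]((R ∪ π[e,d](ρ[d/c](ρ[e/f](T)))))) → 6
E2 per-node cardinality:
  T → 5
  ρ[e/f](T) → 5
  ρ[d/c](ρ[e/f](T)) → 5
  π[e,d](ρ[d/c](ρ[e/f](T))) → 5
  R → 4
  (π[e,d](ρ[d/c](ρ[e/f](T))) ∪ R) → 9
  ρ[a/e]((π[e,d](ρ[d/c](ρ[e/f](T))) ∪ R)) → 9
  γ[a; SUM(d)→b](ρ[a/e]((π[e,d](ρ[d/c](ρ[e/f](T))) ∪ R))) → 6

E1 and E2 produce the same multiset:
a | b
1 | 6
2 | 7
3 | 16
4 | 4
5 | 13
9 | 3

yes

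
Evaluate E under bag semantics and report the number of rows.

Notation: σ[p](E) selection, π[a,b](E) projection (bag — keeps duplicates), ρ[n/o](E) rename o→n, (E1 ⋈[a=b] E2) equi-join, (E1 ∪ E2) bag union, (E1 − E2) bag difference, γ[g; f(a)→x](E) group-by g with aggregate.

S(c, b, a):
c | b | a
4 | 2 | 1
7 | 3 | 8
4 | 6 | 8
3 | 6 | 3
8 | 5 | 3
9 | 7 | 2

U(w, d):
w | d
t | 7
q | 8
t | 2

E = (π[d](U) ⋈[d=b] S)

Row counts bottom-up:
  U → 3
  π[d](U) → 3
  S → 6
  (π[d](U) ⋈[d=b] S) → 2

|E| = 2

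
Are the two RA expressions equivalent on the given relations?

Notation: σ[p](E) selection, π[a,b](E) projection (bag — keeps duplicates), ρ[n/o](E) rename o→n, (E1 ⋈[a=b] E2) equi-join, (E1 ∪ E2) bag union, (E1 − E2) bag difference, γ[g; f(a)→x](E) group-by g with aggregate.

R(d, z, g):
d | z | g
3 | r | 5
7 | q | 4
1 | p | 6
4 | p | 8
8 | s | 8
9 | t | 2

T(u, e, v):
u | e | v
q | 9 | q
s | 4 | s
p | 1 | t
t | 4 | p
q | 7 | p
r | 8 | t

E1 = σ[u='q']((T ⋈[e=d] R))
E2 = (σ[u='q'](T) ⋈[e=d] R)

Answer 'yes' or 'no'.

E1 per-node cardinality:
  T → 6
  R → 6
  (T ⋈[e=d] R) → 6
  σ[u='q']((T ⋈[e=d] R)) → 2
E2 per-node cardinality:
  T → 6
  σ[u='q'](T) → 2
  R → 6
  (σ[u='q'](T) ⋈[e=d] R) → 2

E1 and E2 produce the same multiset:
u | e | v | d | z | g
q | 7 | p | 7 | q | 4
q | 9 | q | 9 | t | 2

yes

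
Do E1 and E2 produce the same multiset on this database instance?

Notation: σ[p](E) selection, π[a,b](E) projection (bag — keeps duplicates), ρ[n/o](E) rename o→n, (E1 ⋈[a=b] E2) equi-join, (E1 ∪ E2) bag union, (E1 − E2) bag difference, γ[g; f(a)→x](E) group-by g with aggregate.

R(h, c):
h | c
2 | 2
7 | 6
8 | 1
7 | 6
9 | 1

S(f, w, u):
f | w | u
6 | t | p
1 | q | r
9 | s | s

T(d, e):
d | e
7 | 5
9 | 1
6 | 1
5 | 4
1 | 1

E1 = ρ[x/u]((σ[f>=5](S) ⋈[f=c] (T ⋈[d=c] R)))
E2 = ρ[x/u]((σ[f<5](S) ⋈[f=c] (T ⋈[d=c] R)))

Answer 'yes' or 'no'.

E1 stepwise |·|:
  S → 3
  σ[f>=5](S) → 2
  T → 5
  R → 5
  (T ⋈[d=c] R) → 4
  (σ[f>=5](S) ⋈[f=c] (T ⋈[d=c] R)) → 2
  ρ[x/u]((σ[f>=5](S) ⋈[f=c] (T ⋈[d=c] R))) → 2
E2 stepwise |·|:
  S → 3
  σ[f<5](S) → 1
  T → 5
  R → 5
  (T ⋈[d=c] R) → 4
  (σ[f<5](S) ⋈[f=c] (T ⋈[d=c] R)) → 2
  ρ[x/u]((σ[f<5](S) ⋈[f=c] (T ⋈[d=c] R))) → 2

E1 result:
f | w | x | d | e | h | c
6 | t | p | 6 | 1 | 7 | 6
6 | t | p | 6 | 1 | 7 | 6
E2 result:
f | w | x | d | e | h | c
1 | q | r | 1 | 1 | 8 | 1
1 | q | r | 1 | 1 | 9 | 1
Witness: (6, 't', 'p', 6, 1, 7, 6) appears 2× in E1 but 0× in E2.

no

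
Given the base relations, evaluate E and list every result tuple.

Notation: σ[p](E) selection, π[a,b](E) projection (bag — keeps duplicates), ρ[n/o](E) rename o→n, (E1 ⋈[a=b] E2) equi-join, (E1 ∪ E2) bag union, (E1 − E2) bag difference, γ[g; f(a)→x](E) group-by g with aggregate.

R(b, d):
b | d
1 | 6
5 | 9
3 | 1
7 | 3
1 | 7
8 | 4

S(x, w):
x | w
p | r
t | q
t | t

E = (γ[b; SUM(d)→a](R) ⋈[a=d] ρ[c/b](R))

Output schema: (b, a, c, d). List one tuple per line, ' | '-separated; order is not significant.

Per-node cardinality:
  R → 6
  γ[b; SUM(d)→a](R) → 5
  R → 6
  ρ[c/b](R) → 6
  (γ[b; SUM(d)→a](R) ⋈[a=d] ρ[c/b](R)) → 4

== RESULT ==
b | a | c | d
3 | 1 | 3 | 1
5 | 9 | 5 | 9
7 | 3 | 7 | 3
8 | 4 | 8 | 4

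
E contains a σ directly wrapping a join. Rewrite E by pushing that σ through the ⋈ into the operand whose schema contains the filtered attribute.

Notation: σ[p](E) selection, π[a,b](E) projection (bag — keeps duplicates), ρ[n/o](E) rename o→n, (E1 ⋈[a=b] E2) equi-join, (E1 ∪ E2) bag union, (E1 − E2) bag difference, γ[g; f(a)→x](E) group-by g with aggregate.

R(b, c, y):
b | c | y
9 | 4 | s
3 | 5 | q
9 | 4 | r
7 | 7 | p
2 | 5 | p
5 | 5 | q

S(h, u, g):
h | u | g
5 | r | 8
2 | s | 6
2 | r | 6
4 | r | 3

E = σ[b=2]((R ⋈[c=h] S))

σ filters on b, owned by the left side.
E' = (σ[b=2](R) ⋈[c=h] S)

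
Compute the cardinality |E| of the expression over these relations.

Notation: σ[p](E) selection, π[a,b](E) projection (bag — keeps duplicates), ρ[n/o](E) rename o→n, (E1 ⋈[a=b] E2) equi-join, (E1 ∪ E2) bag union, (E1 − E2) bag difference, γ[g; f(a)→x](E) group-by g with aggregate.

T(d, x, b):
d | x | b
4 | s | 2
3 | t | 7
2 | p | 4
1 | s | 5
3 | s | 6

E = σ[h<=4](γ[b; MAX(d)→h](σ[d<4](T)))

Subexpression sizes:
  T → 5
  σ[d<4](T) → 4
  γ[b; MAX(d)→h](σ[d<4](T)) → 4
  σ[h<=4](γ[b; MAX(d)→h](σ[d<4](T))) → 4

|E| = 4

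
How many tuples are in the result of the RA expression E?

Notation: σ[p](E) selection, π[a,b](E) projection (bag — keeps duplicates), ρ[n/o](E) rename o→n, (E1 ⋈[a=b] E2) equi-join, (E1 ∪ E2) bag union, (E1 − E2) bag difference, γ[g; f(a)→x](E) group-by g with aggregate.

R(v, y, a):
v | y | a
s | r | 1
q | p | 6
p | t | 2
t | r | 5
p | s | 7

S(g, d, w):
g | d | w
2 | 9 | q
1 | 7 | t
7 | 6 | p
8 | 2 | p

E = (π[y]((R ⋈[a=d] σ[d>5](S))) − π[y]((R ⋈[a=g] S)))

Subexpression sizes:
  R → 5
  S → 4
  σ[d>5](S) → 3
  (R ⋈[a=d] σ[d>5](S)) → 2
  π[y]((R ⋈[a=d] σ[d>5](S))) → 2
  R → 5
  S → 4
  (R ⋈[a=g] S) → 3
  π[y]((R ⋈[a=g] S)) → 3
  (π[y]((R ⋈[a=d] σ[d>5](S))) − π[y]((R ⋈[a=g] S))) → 1

|E| = 1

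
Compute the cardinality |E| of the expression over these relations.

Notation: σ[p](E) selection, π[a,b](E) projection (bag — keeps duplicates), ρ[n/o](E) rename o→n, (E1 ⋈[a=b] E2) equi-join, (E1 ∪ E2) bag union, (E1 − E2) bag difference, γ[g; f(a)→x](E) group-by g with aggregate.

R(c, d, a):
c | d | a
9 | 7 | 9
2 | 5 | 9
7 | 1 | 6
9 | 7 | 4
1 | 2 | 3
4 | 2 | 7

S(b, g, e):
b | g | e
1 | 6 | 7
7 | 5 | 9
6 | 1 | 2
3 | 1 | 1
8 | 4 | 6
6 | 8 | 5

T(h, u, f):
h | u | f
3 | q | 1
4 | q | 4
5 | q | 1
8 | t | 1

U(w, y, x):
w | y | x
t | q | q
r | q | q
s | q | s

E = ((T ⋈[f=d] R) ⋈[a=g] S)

Subexpression sizes:
  T → 4
  R → 6
  (T ⋈[f=d] R) → 3
  S → 6
  ((T ⋈[f=d] R) ⋈[a=g] S) → 3

|E| = 3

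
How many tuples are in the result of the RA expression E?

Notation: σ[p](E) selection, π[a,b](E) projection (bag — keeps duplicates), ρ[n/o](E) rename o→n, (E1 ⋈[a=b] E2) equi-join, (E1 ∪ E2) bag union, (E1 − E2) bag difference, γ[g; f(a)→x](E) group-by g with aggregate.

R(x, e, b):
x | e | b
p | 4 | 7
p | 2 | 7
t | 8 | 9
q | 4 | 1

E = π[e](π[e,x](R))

Subexpression sizes:
  R → 4
  π[e,x](R) → 4
  π[e](π[e,x](R)) → 4

|E| = 4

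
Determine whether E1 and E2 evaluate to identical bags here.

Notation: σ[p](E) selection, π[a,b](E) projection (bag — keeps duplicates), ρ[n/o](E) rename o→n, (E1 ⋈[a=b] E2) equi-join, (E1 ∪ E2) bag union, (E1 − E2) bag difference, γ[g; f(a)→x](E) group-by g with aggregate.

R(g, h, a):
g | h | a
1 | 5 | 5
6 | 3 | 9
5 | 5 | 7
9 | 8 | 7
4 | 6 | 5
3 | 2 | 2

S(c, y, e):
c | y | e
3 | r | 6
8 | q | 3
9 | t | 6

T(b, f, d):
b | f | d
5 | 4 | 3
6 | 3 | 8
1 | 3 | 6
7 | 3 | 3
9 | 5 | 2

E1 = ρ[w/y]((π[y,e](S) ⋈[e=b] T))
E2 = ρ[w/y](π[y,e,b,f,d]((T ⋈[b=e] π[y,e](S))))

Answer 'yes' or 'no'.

E1 row counts bottom-up:
  S → 3
  π[y,e](S) → 3
  T → 5
  (π[y,e](S) ⋈[e=b] T) → 2
  ρ[w/y]((π[y,e](S) ⋈[e=b] T)) → 2
E2 row counts bottom-up:
  T → 5
  S → 3
  π[y,e](S) → 3
  (T ⋈[b=e] π[y,e](S)) → 2
  π[y,e,b,f,d]((T ⋈[b=e] π[y,e](S))) → 2
  ρ[w/y](π[y,e,b,f,d]((T ⋈[b=e] π[y,e](S)))) → 2

E1 and E2 produce the same multiset:
w | e | b | f | d
r | 6 | 6 | 3 | 8
t | 6 | 6 | 3 | 8

yes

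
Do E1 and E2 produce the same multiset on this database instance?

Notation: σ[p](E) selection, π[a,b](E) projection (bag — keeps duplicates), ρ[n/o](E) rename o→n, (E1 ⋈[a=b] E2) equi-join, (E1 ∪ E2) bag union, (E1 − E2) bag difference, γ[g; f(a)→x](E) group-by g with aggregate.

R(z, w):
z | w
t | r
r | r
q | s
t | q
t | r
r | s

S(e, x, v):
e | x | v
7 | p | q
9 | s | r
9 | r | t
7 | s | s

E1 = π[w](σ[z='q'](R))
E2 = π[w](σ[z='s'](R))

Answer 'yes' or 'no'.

E1 per-node cardinality:
  R → 6
  σ[z='q'](R) → 1
  π[w](σ[z='q'](R)) → 1
E2 per-node cardinality:
  R → 6
  σ[z='s'](R) → 0
  π[w](σ[z='s'](R)) → 0

E1 result:
w
s
E2 result:
w
(0 rows)
Witness: ('s',) appears 1× in E1 but 0× in E2.

no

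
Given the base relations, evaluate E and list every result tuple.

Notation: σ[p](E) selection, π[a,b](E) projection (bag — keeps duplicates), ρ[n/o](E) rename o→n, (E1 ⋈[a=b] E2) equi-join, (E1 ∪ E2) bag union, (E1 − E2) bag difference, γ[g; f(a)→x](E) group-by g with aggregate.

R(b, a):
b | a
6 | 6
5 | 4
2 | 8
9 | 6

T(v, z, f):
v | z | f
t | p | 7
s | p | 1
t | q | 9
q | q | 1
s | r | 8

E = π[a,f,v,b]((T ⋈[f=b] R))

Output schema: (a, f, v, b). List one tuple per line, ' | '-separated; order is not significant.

Stepwise |·|:
  T → 5
  R → 4
  (T ⋈[f=b] R) → 1
  π[a,f,v,b]((T ⋈[f=b] R)) → 1

== RESULT ==
a | f | v | b
6 | 9 | t | 9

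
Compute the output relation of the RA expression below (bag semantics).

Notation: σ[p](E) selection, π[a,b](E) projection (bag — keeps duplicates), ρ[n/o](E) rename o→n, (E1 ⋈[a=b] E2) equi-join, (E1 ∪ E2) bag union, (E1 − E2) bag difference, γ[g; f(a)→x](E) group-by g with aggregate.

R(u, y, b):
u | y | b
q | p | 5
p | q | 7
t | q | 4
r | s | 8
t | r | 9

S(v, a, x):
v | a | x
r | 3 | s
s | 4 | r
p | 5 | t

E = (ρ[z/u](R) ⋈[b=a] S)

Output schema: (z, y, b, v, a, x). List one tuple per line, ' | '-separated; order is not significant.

Stepwise |·|:
  R → 5
  ρ[z/u](R) → 5
  S → 3
  (ρ[z/u](R) ⋈[b=a] S) → 2

== RESULT ==
z | y | b | v | a | x
q | p | 5 | p | 5 | t
t | q | 4 | s | 4 | r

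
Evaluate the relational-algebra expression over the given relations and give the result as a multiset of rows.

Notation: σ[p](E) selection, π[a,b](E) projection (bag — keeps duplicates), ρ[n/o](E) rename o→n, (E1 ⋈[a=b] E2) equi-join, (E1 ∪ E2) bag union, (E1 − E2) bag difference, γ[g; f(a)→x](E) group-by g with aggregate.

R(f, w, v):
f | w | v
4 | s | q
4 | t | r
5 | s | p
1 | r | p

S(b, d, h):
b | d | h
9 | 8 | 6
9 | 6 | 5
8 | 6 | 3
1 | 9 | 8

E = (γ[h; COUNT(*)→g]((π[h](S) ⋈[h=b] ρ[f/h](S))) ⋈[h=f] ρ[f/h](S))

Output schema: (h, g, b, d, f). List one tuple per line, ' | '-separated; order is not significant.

Row counts bottom-up:
  S → 4
  π[h](S) → 4
  S → 4
  ρ[f/h](S) → 4
  (π[h](S) ⋈[h=b] ρ[f/h](S)) → 1
  γ[h; COUNT(*)→g]((π[h](S) ⋈[h=b] ρ[f/h](S))) → 1
  S → 4
  ρ[f/h](S) → 4
  (γ[h; COUNT(*)→g]((π[h](S) ⋈[h=b] ρ[f/h](S))) ⋈[h=f] ρ[f/h](S)) → 1

== RESULT ==
h | g | b | d | f
8 | 1 | 1 | 9 | 8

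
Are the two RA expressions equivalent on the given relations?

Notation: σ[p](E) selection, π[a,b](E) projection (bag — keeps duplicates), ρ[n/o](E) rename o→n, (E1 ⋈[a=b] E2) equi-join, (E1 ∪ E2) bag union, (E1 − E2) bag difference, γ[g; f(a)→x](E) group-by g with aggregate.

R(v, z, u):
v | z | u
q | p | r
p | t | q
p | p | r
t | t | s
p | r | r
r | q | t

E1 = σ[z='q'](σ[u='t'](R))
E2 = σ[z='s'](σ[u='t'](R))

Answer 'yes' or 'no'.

E1 per-node cardinality:
  R → 6
  σ[u='t'](R) → 1
  σ[z='q'](σ[u='t'](R)) → 1
E2 per-node cardinality:
  R → 6
  σ[u='t'](R) → 1
  σ[z='s'](σ[u='t'](R)) → 0

E1 result:
v | z | u
r | q | t
E2 result:
v | z | u
(0 rows)
Witness: ('r', 'q', 't') appears 1× in E1 but 0× in E2.

no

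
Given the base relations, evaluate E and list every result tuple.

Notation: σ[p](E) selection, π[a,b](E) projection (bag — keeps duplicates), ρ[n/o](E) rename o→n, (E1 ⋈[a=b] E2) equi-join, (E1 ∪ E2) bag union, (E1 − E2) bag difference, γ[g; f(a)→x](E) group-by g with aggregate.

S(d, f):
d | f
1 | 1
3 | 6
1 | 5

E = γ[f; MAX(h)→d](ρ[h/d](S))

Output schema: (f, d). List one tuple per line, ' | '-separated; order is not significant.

Row counts bottom-up:
  S → 3
  ρ[h/d](S) → 3
  γ[f; MAX(h)→d](ρ[h/d](S)) → 3

== RESULT ==
f | d
1 | 1
5 | 1
6 | 3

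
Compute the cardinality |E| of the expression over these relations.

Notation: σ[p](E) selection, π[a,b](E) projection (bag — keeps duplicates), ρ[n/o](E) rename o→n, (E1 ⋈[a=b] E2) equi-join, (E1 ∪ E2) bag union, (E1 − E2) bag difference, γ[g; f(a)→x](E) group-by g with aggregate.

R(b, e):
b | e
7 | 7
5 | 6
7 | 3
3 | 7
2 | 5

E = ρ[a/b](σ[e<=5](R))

Per-node cardinality:
  R → 5
  σ[e<=5](R) → 2
  ρ[a/b](σ[e<=5](R)) → 2

|E| = 2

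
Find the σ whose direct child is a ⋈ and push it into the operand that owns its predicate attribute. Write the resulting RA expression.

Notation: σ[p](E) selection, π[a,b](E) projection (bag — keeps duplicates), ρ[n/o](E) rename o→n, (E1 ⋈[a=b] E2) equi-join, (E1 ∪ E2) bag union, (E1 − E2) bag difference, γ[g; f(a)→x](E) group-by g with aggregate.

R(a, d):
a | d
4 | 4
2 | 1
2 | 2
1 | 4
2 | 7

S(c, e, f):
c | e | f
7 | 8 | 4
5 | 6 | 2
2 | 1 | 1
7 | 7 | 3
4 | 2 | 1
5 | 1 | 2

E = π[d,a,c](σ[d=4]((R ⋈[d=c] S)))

σ filters on d, owned by the left side.
E' = π[d,a,c]((σ[d=4](R) ⋈[d=c] S))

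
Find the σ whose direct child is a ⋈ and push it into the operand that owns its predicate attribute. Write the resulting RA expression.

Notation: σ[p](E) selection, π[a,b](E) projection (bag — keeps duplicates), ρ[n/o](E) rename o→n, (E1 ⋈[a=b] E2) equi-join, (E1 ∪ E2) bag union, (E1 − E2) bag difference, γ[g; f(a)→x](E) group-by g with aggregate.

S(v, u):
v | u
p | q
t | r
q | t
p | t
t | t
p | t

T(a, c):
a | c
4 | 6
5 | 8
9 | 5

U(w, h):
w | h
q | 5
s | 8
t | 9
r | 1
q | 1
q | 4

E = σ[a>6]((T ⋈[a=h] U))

σ filters on a, owned by the left side.
E' = (σ[a>6](T) ⋈[a=h] U)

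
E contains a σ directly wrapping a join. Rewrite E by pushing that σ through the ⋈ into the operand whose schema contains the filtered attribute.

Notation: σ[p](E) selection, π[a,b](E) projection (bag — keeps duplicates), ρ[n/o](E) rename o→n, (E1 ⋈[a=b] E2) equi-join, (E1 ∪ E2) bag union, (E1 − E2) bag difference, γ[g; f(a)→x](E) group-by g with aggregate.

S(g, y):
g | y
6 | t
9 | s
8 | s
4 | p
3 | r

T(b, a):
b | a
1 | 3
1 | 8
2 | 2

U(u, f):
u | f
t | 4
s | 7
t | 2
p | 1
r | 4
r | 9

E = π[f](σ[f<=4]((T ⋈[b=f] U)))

σ filters on f, owned by the right side.
E' = π[f]((T ⋈[b=f] σ[f<=4](U)))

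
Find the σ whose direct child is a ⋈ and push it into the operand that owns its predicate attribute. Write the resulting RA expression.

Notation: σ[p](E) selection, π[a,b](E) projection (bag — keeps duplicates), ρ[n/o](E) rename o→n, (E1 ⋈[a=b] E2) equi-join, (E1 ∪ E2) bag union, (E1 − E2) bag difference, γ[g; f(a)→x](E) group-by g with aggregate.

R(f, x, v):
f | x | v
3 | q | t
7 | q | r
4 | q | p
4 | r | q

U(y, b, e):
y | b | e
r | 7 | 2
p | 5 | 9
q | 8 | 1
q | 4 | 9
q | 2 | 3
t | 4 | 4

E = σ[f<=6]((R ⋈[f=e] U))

σ filters on f, owned by the left side.
E' = (σ[f<=6](R) ⋈[f=e] U)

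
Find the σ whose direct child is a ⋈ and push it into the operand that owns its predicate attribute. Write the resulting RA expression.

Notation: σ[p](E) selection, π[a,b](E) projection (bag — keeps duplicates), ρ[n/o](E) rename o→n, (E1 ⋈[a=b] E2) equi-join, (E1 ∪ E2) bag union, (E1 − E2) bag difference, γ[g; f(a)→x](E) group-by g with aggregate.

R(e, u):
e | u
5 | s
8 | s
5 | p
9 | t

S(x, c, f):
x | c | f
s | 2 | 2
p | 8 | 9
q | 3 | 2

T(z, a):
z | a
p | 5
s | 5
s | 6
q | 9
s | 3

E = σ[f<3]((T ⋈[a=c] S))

σ filters on f, owned by the right side.
E' = (T ⋈[a=c] σ[f<3](S))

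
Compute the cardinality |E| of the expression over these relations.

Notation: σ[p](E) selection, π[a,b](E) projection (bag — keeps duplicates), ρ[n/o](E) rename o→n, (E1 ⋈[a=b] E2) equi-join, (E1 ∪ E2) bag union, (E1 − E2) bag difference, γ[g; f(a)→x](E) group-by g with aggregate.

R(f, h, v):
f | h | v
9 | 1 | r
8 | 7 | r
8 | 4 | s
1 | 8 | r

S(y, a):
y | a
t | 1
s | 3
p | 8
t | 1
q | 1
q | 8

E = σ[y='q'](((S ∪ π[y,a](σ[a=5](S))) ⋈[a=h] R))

Per-node cardinality:
  S → 6
  S → 6
  σ[a=5](S) → 0
  π[y,a](σ[a=5](S)) → 0
  (S ∪ π[y,a](σ[a=5](S))) → 6
  R → 4
  ((S ∪ π[y,a](σ[a=5](S))) ⋈[a=h] R) → 5
  σ[y='q'](((S ∪ π[y,a](σ[a=5](S))) ⋈[a=h] R)) → 2

|E| = 2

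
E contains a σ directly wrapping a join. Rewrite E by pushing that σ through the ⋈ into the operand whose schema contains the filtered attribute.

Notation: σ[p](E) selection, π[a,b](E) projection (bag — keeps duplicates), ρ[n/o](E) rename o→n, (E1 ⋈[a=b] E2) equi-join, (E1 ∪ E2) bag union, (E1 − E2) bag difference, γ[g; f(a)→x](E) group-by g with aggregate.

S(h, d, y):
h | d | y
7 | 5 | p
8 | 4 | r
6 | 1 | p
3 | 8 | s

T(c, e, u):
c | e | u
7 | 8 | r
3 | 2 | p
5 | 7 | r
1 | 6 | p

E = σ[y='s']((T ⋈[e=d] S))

σ filters on y, owned by the right side.
E' = (T ⋈[e=d] σ[y='s'](S))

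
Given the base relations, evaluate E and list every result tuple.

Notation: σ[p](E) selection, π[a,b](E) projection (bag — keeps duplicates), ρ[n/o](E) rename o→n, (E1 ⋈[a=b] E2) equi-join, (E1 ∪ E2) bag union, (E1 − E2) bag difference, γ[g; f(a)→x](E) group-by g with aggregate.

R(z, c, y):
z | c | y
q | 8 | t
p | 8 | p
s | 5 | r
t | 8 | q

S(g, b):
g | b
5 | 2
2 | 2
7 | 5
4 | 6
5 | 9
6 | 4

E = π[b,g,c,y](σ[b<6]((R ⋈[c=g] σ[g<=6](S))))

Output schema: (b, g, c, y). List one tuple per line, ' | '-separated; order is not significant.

Per-node cardinality:
  R → 4
  S → 6
  σ[g<=6](S) → 5
  (R ⋈[c=g] σ[g<=6](S)) → 2
  σ[b<6]((R ⋈[c=g] σ[g<=6](S))) → 1
  π[b,g,c,y](σ[b<6]((R ⋈[c=g] σ[g<=6](S)))) → 1

== RESULT ==
b | g | c | y
2 | 5 | 5 | r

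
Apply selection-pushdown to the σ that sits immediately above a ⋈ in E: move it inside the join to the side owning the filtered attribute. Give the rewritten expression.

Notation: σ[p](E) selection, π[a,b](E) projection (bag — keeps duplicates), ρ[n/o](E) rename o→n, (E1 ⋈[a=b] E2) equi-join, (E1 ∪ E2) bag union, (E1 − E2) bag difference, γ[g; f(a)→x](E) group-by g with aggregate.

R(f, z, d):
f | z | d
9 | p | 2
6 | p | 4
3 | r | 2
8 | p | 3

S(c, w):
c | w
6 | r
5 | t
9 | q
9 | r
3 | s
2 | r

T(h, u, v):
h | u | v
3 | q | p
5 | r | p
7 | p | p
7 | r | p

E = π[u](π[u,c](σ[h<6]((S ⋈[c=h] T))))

σ filters on h, owned by the right side.
E' = π[u](π[u,c]((S ⋈[c=h] σ[h<6](T))))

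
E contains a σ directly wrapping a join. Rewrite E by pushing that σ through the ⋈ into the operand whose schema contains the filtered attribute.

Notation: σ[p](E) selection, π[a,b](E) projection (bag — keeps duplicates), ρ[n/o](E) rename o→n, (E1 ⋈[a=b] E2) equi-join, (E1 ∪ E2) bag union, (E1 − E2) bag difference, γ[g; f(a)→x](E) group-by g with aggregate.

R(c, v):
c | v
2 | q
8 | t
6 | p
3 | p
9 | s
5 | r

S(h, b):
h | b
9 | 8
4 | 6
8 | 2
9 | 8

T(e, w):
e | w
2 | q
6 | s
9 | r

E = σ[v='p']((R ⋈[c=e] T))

σ filters on v, owned by the left side.
E' = (σ[v='p'](R) ⋈[c=e] T)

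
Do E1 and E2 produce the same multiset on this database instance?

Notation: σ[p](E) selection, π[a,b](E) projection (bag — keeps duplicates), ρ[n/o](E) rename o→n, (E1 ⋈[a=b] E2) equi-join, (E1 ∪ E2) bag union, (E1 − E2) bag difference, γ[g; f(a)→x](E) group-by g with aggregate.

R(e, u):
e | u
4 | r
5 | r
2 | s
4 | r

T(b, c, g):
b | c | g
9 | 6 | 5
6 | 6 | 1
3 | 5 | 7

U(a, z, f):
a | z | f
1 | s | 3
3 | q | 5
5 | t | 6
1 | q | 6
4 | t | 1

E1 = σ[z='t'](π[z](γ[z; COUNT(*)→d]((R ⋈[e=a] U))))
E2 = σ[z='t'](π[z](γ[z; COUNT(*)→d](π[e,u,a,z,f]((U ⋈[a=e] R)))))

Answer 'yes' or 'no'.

E1 row counts bottom-up:
  R → 4
  U → 5
  (R ⋈[e=a] U) → 3
  γ[z; COUNT(*)→d]((R ⋈[e=a] U)) → 1
  π[z](γ[z; COUNT(*)→d]((R ⋈[e=a] U))) → 1
  σ[z='t'](π[z](γ[z; COUNT(*)→d]((R ⋈[e=a] U)))) → 1
E2 row counts bottom-up:
  U → 5
  R → 4
  (U ⋈[a=e] R) → 3
  π[e,u,a,z,f]((U ⋈[a=e] R)) → 3
  γ[z; COUNT(*)→d](π[e,u,a,z,f]((U ⋈[a=e] R))) → 1
  π[z](γ[z; COUNT(*)→d](π[e,u,a,z,f]((U ⋈[a=e] R)))) → 1
  σ[z='t'](π[z](γ[z; COUNT(*)→d](π[e,u,a,z,f]((U ⋈[a=e] R))))) → 1

E1 and E2 produce the same multiset:
z
t

yes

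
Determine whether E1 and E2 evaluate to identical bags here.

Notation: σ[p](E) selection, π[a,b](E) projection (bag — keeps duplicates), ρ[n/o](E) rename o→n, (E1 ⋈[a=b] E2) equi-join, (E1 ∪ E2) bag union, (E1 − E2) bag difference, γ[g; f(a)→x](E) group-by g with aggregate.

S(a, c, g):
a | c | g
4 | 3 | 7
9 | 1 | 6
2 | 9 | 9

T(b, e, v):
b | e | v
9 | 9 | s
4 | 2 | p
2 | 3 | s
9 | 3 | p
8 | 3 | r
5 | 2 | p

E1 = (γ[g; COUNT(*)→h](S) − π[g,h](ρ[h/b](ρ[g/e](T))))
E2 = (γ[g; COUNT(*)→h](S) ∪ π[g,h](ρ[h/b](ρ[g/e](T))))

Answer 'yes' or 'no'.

E1 per-node cardinality:
  S → 3
  γ[g; COUNT(*)→h](S) → 3
  T → 6
  ρ[g/e](T) → 6
  ρ[h/b](ρ[g/e](T)) → 6
  π[g,h](ρ[h/b](ρ[g/e](T))) → 6
  (γ[g; COUNT(*)→h](S) − π[g,h](ρ[h/b](ρ[g/e](T)))) → 3
E2 per-node cardinality:
  S → 3
  γ[g; COUNT(*)→h](S) → 3
  T → 6
  ρ[g/e](T) → 6
  ρ[h/b](ρ[g/e](T)) → 6
  π[g,h](ρ[h/b](ρ[g/e](T))) → 6
  (γ[g; COUNT(*)→h](S) ∪ π[g,h](ρ[h/b](ρ[g/e](T)))) → 9

E1 result:
g | h
6 | 1
7 | 1
9 | 1
E2 result:
g | h
2 | 4
2 | 5
3 | 2
3 | 8
3 | 9
6 | 1
7 | 1
9 | 1
9 | 9
Witness: (2, 4) appears 0× in E1 but 1× in E2.

no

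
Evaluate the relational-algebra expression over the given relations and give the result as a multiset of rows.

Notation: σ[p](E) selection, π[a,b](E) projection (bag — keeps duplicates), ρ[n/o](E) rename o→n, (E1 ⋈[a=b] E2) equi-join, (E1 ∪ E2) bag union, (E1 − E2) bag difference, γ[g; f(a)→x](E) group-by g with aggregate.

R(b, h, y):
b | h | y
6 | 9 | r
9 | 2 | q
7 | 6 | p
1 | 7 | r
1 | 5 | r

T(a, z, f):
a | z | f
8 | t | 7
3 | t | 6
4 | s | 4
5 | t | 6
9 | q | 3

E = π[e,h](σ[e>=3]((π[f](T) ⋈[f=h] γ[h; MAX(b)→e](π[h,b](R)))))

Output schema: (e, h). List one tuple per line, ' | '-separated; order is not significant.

Stepwise |·|:
  T → 5
  π[f](T) → 5
  R → 5
  π[h,b](R) → 5
  γ[h; MAX(b)→e](π[h,b](R)) → 5
  (π[f](T) ⋈[f=h] γ[h; MAX(b)→e](π[h,b](R))) → 3
  σ[e>=3]((π[f](T) ⋈[f=h] γ[h; MAX(b)→e](π[h,b](R)))) → 2
  π[e,h](σ[e>=3]((π[f](T) ⋈[f=h] γ[h; MAX(b)→e](π[h,b](R))))) → 2

== RESULT ==
e | h
7 | 6
7 | 6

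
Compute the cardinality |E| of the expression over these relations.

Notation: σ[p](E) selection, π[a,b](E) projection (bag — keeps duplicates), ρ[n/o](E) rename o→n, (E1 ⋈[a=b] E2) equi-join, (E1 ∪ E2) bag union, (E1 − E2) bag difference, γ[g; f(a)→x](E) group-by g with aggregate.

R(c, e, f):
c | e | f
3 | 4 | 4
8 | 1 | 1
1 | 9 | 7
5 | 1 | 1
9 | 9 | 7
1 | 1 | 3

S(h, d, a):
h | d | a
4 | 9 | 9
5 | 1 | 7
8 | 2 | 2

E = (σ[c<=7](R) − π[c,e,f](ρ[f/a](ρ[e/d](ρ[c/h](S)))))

Per-node cardinality:
  R → 6
  σ[c<=7](R) → 4
  S → 3
  ρ[c/h](S) → 3
  ρ[e/d](ρ[c/h](S)) → 3
  ρ[f/a](ρ[e/d](ρ[c/h](S))) → 3
  π[c,e,f](ρ[f/a](ρ[e/d](ρ[c/h](S)))) → 3
  (σ[c<=7](R) − π[c,e,f](ρ[f/a](ρ[e/d](ρ[c/h](S))))) → 4

|E| = 4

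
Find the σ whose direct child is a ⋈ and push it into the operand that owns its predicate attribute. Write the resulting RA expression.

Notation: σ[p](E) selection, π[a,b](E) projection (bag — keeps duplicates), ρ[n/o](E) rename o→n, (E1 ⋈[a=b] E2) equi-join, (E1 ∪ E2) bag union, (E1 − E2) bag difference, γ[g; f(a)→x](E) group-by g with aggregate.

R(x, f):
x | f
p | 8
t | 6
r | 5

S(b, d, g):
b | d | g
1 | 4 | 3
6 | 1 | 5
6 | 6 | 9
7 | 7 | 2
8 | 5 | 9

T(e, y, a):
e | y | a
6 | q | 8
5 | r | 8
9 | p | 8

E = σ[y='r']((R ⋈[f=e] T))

σ filters on y, owned by the right side.
E' = (R ⋈[f=e] σ[y='r'](T))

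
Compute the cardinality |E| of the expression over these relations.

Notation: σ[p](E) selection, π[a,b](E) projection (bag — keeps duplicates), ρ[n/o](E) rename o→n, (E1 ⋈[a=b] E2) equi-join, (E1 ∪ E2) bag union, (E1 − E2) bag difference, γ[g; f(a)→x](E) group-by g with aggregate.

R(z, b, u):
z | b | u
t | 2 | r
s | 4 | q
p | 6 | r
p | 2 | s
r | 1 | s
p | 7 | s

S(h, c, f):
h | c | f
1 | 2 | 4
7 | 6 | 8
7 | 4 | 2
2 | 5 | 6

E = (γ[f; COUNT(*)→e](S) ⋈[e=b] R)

Stepwise |·|:
  S → 4
  γ[f; COUNT(*)→e](S) → 4
  R → 6
  (γ[f; COUNT(*)→e](S) ⋈[e=b] R) → 4

|E| = 4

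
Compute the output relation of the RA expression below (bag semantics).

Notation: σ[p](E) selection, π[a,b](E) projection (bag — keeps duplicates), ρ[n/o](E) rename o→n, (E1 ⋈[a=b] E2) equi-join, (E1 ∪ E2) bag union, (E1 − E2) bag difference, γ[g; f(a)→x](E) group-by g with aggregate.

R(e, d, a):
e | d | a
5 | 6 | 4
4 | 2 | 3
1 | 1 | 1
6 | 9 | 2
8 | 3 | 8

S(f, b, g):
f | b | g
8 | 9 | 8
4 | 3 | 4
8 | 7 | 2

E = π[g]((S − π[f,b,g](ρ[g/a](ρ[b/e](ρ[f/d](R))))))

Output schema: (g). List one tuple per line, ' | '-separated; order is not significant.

Row counts bottom-up:
  S → 3
  R → 5
  ρ[f/d](R) → 5
  ρ[b/e](ρ[f/d](R)) → 5
  ρ[g/a](ρ[b/e](ρ[f/d](R))) → 5
  π[f,b,g](ρ[g/a](ρ[b/e](ρ[f/d](R)))) → 5
  (S − π[f,b,g](ρ[g/a](ρ[b/e](ρ[f/d](R))))) → 3
  π[g]((S − π[f,b,g](ρ[g/a](ρ[b/e](ρ[f/d](R)))))) → 3

== RESULT ==
g
2
4
8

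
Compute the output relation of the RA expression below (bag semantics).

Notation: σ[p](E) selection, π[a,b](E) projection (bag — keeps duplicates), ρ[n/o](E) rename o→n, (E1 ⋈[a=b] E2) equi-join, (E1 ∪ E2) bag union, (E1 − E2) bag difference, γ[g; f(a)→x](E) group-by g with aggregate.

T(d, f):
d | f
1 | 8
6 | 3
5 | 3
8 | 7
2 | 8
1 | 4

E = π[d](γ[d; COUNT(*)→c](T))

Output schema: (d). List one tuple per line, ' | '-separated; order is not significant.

Row counts bottom-up:
  T → 6
  γ[d; COUNT(*)→c](T) → 5
  π[d](γ[d; COUNT(*)→c](T)) → 5

== RESULT ==
d
1
2
5
6
8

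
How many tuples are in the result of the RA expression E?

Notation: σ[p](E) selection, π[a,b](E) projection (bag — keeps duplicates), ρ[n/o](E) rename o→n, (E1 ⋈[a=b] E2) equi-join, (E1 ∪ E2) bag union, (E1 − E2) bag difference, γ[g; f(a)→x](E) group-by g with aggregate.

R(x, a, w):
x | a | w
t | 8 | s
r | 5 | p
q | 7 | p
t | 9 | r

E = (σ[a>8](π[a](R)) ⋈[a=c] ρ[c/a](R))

Stepwise |·|:
  R → 4
  π[a](R) → 4
  σ[a>8](π[a](R)) → 1
  R → 4
  ρ[c/a](R) → 4
  (σ[a>8](π[a](R)) ⋈[a=c] ρ[c/a](R)) → 1

|E| = 1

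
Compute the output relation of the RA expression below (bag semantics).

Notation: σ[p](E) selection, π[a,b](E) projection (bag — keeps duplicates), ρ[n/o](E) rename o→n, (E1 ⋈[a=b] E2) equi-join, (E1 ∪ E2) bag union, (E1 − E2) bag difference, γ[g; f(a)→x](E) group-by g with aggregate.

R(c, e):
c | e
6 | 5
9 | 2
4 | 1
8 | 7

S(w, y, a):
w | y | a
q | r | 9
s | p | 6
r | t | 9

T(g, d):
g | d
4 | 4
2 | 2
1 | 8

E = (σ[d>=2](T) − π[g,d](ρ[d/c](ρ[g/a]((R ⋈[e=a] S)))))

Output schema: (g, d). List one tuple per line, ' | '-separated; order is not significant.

Per-node cardinality:
  T → 3
  σ[d>=2](T) → 3
  R → 4
  S → 3
  (R ⋈[e=a] S) → 0
  ρ[g/a]((R ⋈[e=a] S)) → 0
  ρ[d/c](ρ[g/a]((R ⋈[e=a] S))) → 0
  π[g,d](ρ[d/c](ρ[g/a]((R ⋈[e=a] S)))) → 0
  (σ[d>=2](T) − π[g,d](ρ[d/c](ρ[g/a]((R ⋈[e=a] S))))) → 3

== RESULT ==
g | d
1 | 8
2 | 2
4 | 4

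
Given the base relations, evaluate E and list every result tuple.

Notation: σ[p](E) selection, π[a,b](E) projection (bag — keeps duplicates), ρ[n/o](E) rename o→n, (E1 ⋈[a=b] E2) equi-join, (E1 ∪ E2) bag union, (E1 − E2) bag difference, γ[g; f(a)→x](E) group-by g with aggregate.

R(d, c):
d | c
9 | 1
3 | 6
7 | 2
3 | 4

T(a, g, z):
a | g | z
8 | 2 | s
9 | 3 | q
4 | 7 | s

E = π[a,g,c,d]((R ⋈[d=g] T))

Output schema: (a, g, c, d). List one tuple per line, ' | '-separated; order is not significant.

Per-node cardinality:
  R → 4
  T → 3
  (R ⋈[d=g] T) → 3
  π[a,g,c,d]((R ⋈[d=g] T)) → 3

== RESULT ==
a | g | c | d
4 | 7 | 2 | 7
9 | 3 | 4 | 3
9 | 3 | 6 | 3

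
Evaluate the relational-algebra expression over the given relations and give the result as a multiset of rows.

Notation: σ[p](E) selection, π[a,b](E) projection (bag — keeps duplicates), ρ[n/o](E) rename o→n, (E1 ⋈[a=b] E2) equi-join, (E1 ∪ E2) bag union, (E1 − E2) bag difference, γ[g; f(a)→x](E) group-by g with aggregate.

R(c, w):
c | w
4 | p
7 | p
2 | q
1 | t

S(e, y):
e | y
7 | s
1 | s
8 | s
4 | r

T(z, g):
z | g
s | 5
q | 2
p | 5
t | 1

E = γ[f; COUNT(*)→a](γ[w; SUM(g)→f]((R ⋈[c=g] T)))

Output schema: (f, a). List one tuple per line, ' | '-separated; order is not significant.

Row counts bottom-up:
  R → 4
  T → 4
  (R ⋈[c=g] T) → 2
  γ[w; SUM(g)→f]((R ⋈[c=g] T)) → 2
  γ[f; COUNT(*)→a](γ[w; SUM(g)→f]((R ⋈[c=g] T))) → 2

== RESULT ==
f | a
1 | 1
2 | 1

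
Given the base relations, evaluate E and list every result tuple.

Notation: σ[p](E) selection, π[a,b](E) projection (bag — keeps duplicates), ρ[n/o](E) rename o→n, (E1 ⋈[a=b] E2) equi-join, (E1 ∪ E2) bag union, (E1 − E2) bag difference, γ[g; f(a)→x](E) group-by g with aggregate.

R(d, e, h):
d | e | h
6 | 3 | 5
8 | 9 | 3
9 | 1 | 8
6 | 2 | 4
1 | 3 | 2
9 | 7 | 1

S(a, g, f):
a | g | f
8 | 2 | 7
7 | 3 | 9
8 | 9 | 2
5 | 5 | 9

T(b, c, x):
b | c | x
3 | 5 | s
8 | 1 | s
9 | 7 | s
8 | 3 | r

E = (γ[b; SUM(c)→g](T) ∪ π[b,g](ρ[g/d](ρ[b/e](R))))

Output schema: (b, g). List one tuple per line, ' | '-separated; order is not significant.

Per-node cardinality:
  T → 4
  γ[b; SUM(c)→g](T) → 3
  R → 6
  ρ[b/e](R) → 6
  ρ[g/d](ρ[b/e](R)) → 6
  π[b,g](ρ[g/d](ρ[b/e](R))) → 6
  (γ[b; SUM(c)→g](T) ∪ π[b,g](ρ[g/d](ρ[b/e](R)))) → 9

== RESULT ==
b | g
1 | 9
2 | 6
3 | 1
3 | 5
3 | 6
7 | 9
8 | 4
9 | 7
9 | 8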